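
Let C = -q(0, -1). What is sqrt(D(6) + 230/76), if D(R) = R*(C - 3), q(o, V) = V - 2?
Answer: sqrt(4370)/38 ≈ 1.7396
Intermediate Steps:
q(o, V) = -2 + V
C = 3 (C = -(-2 - 1) = -1*(-3) = 3)
D(R) = 0 (D(R) = R*(3 - 3) = R*0 = 0)
sqrt(D(6) + 230/76) = sqrt(0 + 230/76) = sqrt(0 + 230*(1/76)) = sqrt(0 + 115/38) = sqrt(115/38) = sqrt(4370)/38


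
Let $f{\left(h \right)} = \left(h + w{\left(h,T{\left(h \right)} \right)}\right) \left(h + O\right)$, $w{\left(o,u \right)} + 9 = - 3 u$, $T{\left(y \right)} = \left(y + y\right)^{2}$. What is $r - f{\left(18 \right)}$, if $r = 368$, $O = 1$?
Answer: $74069$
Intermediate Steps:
$T{\left(y \right)} = 4 y^{2}$ ($T{\left(y \right)} = \left(2 y\right)^{2} = 4 y^{2}$)
$w{\left(o,u \right)} = -9 - 3 u$
$f{\left(h \right)} = \left(1 + h\right) \left(-9 + h - 12 h^{2}\right)$ ($f{\left(h \right)} = \left(h - \left(9 + 3 \cdot 4 h^{2}\right)\right) \left(h + 1\right) = \left(h - \left(9 + 12 h^{2}\right)\right) \left(1 + h\right) = \left(-9 + h - 12 h^{2}\right) \left(1 + h\right) = \left(1 + h\right) \left(-9 + h - 12 h^{2}\right)$)
$r - f{\left(18 \right)} = 368 - \left(-9 - 12 \cdot 18^{3} - 11 \cdot 18^{2} - 144\right) = 368 - \left(-9 - 69984 - 3564 - 144\right) = 368 - -73701 = 368 + 73701 = 74069$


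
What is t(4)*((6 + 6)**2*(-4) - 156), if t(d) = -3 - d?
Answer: 5124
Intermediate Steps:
t(4)*((6 + 6)**2*(-4) - 156) = (-3 - 1*4)*((6 + 6)**2*(-4) - 156) = (-3 - 4)*(12**2*(-4) - 156) = -7*(144*(-4) - 156) = -7*(-576 - 156) = -7*(-732) = 5124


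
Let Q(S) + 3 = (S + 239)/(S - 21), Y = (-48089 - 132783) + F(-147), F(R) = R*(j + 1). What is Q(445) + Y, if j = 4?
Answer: -19250489/106 ≈ -1.8161e+5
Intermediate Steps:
F(R) = 5*R (F(R) = R*(4 + 1) = R*5 = 5*R)
Y = -181607 (Y = (-48089 - 132783) + 5*(-147) = -180872 - 735 = -181607)
Q(S) = -3 + (239 + S)/(-21 + S) (Q(S) = -3 + (S + 239)/(S - 21) = -3 + (239 + S)/(-21 + S))
Q(445) + Y = 2*(151 - 1*445)/(-21 + 445) - 181607 = 2*(151 - 445)/424 - 181607 = 2*(1/424)*(-294) - 181607 = -147/106 - 181607 = -19250489/106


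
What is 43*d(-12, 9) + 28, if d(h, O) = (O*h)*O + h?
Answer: -42284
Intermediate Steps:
d(h, O) = h + h*O**2 (d(h, O) = h*O**2 + h = h + h*O**2)
43*d(-12, 9) + 28 = 43*(-12*(1 + 9**2)) + 28 = 43*(-12*(1 + 81)) + 28 = 43*(-12*82) + 28 = 43*(-984) + 28 = -42312 + 28 = -42284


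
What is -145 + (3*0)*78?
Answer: -145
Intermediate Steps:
-145 + (3*0)*78 = -145 + 0*78 = -145 + 0 = -145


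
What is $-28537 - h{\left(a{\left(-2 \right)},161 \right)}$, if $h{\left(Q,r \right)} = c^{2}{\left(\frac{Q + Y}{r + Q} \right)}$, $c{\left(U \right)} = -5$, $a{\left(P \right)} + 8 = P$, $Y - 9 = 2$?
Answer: $-28562$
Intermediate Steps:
$Y = 11$ ($Y = 9 + 2 = 11$)
$a{\left(P \right)} = -8 + P$
$h{\left(Q,r \right)} = 25$ ($h{\left(Q,r \right)} = \left(-5\right)^{2} = 25$)
$-28537 - h{\left(a{\left(-2 \right)},161 \right)} = -28537 - 25 = -28562$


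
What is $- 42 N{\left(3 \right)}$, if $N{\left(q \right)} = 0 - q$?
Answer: $126$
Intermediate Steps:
$N{\left(q \right)} = - q$
$- 42 N{\left(3 \right)} = - 42 \left(\left(-1\right) 3\right) = \left(-42\right) \left(-3\right) = 126$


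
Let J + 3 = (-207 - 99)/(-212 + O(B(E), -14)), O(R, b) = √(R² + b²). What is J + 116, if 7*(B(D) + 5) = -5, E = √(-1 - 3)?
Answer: 62691901/547763 + 1071*√2801/547763 ≈ 114.55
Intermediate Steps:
E = 2*I (E = √(-4) = 2*I ≈ 2.0*I)
B(D) = -40/7 (B(D) = -5 + (⅐)*(-5) = -5 - 5/7 = -40/7)
J = -3 - 306/(-212 + 2*√2801/7) (J = -3 + (-207 - 99)/(-212 + √((-40/7)² + (-14)²)) = -3 - 306/(-212 + √(1600/49 + 196)) = -3 - 306/(-212 + √(11204/49)) = -3 - 306/(-212 + 2*√2801/7) ≈ -1.4457)
J + 116 = (-848607/547763 + 1071*√2801/547763) + 116 = 62691901/547763 + 1071*√2801/547763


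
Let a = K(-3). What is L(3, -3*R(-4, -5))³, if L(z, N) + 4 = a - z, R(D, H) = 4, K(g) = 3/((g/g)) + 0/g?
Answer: -64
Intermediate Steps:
K(g) = 3 (K(g) = 3/1 + 0 = 3*1 + 0 = 3 + 0 = 3)
a = 3
L(z, N) = -1 - z (L(z, N) = -4 + (3 - z) = -1 - z)
L(3, -3*R(-4, -5))³ = (-1 - 1*3)³ = (-1 - 3)³ = (-4)³ = -64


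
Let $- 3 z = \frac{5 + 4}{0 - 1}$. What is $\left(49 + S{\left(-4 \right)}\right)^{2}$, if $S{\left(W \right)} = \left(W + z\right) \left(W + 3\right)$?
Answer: $2500$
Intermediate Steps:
$z = 3$ ($z = - \frac{\left(5 + 4\right) \frac{1}{0 - 1}}{3} = - \frac{9 \frac{1}{-1}}{3} = - \frac{9 \left(-1\right)}{3} = \left(- \frac{1}{3}\right) \left(-9\right) = 3$)
$S{\left(W \right)} = \left(3 + W\right)^{2}$ ($S{\left(W \right)} = \left(W + 3\right) \left(W + 3\right) = \left(3 + W\right) \left(3 + W\right) = \left(3 + W\right)^{2}$)
$\left(49 + S{\left(-4 \right)}\right)^{2} = \left(49 + \left(9 + \left(-4\right)^{2} + 6 \left(-4\right)\right)\right)^{2} = \left(49 + \left(9 + 16 - 24\right)\right)^{2} = \left(49 + 1\right)^{2} = 50^{2} = 2500$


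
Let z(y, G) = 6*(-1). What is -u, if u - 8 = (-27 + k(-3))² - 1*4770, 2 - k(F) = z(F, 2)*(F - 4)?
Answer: 273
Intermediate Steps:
z(y, G) = -6
k(F) = -22 + 6*F (k(F) = 2 - (-6)*(F - 4) = 2 - (-6)*(-4 + F) = 2 - (24 - 6*F) = 2 + (-24 + 6*F) = -22 + 6*F)
u = -273 (u = 8 + ((-27 + (-22 + 6*(-3)))² - 1*4770) = 8 + ((-27 + (-22 - 18))² - 4770) = 8 + ((-27 - 40)² - 4770) = 8 + ((-67)² - 4770) = 8 + (4489 - 4770) = 8 - 281 = -273)
-u = -1*(-273) = 273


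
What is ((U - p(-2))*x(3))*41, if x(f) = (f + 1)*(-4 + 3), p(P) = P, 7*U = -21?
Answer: 164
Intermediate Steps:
U = -3 (U = (⅐)*(-21) = -3)
x(f) = -1 - f (x(f) = (1 + f)*(-1) = -1 - f)
((U - p(-2))*x(3))*41 = ((-3 - 1*(-2))*(-1 - 1*3))*41 = ((-3 + 2)*(-1 - 3))*41 = -1*(-4)*41 = 4*41 = 164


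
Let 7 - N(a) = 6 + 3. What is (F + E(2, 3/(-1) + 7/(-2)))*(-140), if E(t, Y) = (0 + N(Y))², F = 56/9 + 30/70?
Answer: -13420/9 ≈ -1491.1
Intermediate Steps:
N(a) = -2 (N(a) = 7 - (6 + 3) = 7 - 1*9 = 7 - 9 = -2)
F = 419/63 (F = 56*(⅑) + 30*(1/70) = 56/9 + 3/7 = 419/63 ≈ 6.6508)
E(t, Y) = 4 (E(t, Y) = (0 - 2)² = (-2)² = 4)
(F + E(2, 3/(-1) + 7/(-2)))*(-140) = (419/63 + 4)*(-140) = (671/63)*(-140) = -13420/9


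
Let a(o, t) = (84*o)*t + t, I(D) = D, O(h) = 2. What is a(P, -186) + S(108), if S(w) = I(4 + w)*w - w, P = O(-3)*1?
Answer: -19446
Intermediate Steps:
P = 2 (P = 2*1 = 2)
a(o, t) = t + 84*o*t (a(o, t) = 84*o*t + t = t + 84*o*t)
S(w) = -w + w*(4 + w) (S(w) = (4 + w)*w - w = w*(4 + w) - w = -w + w*(4 + w))
a(P, -186) + S(108) = -186*(1 + 84*2) + 108*(3 + 108) = -186*(1 + 168) + 108*111 = -186*169 + 11988 = -31434 + 11988 = -19446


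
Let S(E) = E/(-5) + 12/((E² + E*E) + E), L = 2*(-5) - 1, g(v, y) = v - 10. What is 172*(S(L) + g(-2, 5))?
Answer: -645516/385 ≈ -1676.7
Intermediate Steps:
g(v, y) = -10 + v
L = -11 (L = -10 - 1 = -11)
S(E) = 12/(E + 2*E²) - E/5 (S(E) = E*(-⅕) + 12/((E² + E²) + E) = -E/5 + 12/(2*E² + E) = -E/5 + 12/(E + 2*E²) = 12/(E + 2*E²) - E/5)
172*(S(L) + g(-2, 5)) = 172*((⅕)*(60 - 1*(-11)² - 2*(-11)³)/(-11*(1 + 2*(-11))) + (-10 - 2)) = 172*((⅕)*(-1/11)*(60 - 1*121 - 2*(-1331))/(1 - 22) - 12) = 172*((⅕)*(-1/11)*(60 - 121 + 2662)/(-21) - 12) = 172*((⅕)*(-1/11)*(-1/21)*2601 - 12) = 172*(867/385 - 12) = 172*(-3753/385) = -645516/385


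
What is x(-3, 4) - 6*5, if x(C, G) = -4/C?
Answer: -86/3 ≈ -28.667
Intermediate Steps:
x(-3, 4) - 6*5 = -4/(-3) - 6*5 = -4*(-1/3) - 30 = 4/3 - 30 = -86/3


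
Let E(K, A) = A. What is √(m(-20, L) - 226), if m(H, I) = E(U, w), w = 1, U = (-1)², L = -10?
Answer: 15*I ≈ 15.0*I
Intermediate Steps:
U = 1
m(H, I) = 1
√(m(-20, L) - 226) = √(1 - 226) = √(-225) = 15*I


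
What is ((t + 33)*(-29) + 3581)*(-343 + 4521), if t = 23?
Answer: 8176346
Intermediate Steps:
((t + 33)*(-29) + 3581)*(-343 + 4521) = ((23 + 33)*(-29) + 3581)*(-343 + 4521) = (56*(-29) + 3581)*4178 = (-1624 + 3581)*4178 = 1957*4178 = 8176346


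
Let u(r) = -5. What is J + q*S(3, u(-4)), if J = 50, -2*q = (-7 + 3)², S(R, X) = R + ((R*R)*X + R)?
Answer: 362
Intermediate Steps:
S(R, X) = 2*R + X*R² (S(R, X) = R + (R²*X + R) = R + (X*R² + R) = R + (R + X*R²) = 2*R + X*R²)
q = -8 (q = -(-7 + 3)²/2 = -½*(-4)² = -½*16 = -8)
J + q*S(3, u(-4)) = 50 - 24*(2 + 3*(-5)) = 50 - 24*(2 - 15) = 50 - 24*(-13) = 50 - 8*(-39) = 50 + 312 = 362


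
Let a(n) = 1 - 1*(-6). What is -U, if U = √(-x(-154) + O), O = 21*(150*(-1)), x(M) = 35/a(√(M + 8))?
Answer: -I*√3155 ≈ -56.169*I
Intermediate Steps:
a(n) = 7 (a(n) = 1 + 6 = 7)
x(M) = 5 (x(M) = 35/7 = 35*(⅐) = 5)
O = -3150 (O = 21*(-150) = -3150)
U = I*√3155 (U = √(-1*5 - 3150) = √(-5 - 3150) = √(-3155) = I*√3155 ≈ 56.169*I)
-U = -I*√3155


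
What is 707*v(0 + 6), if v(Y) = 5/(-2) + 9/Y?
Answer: -707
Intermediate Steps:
v(Y) = -5/2 + 9/Y (v(Y) = 5*(-½) + 9/Y = -5/2 + 9/Y)
707*v(0 + 6) = 707*(-5/2 + 9/(0 + 6)) = 707*(-5/2 + 9/6) = 707*(-5/2 + 9*(⅙)) = 707*(-5/2 + 3/2) = 707*(-1) = -707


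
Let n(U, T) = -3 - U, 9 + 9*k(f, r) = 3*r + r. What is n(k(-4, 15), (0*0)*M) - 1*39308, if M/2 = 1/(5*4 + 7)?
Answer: -117950/3 ≈ -39317.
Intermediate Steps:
M = 2/27 (M = 2/(5*4 + 7) = 2/(20 + 7) = 2/27 ≈ 0.074074)
k(f, r) = -1 + 4*r/9 (k(f, r) = -1 + (3*r + r)/9 = -1 + (4*r)/9 = -1 + 4*r/9)
n(k(-4, 15), (0*0)*M) - 1*39308 = (-3 - (-1 + (4/9)*15)) - 1*39308 = (-3 - (-1 + 20/3)) - 39308 = (-3 - 1*17/3) - 39308 = (-3 - 17/3) - 39308 = -26/3 - 39308 = -117950/3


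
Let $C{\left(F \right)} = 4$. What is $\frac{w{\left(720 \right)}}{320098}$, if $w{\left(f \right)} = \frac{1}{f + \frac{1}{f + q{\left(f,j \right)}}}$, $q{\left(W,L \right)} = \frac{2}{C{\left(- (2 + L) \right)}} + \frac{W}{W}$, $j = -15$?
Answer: $\frac{1443}{332569658276} \approx 4.3389 \cdot 10^{-9}$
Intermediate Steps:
$q{\left(W,L \right)} = \frac{3}{2}$ ($q{\left(W,L \right)} = \frac{2}{4} + \frac{W}{W} = 2 \cdot \frac{1}{4} + 1 = \frac{1}{2} + 1 = \frac{3}{2}$)
$w{\left(f \right)} = \frac{1}{f + \frac{1}{\frac{3}{2} + f}}$ ($w{\left(f \right)} = \frac{1}{f + \frac{1}{f + \frac{3}{2}}} = \frac{1}{f + \frac{1}{\frac{3}{2} + f}}$)
$\frac{w{\left(720 \right)}}{320098} = \frac{\frac{1}{2 + 2 \cdot 720^{2} + 3 \cdot 720} \left(3 + 2 \cdot 720\right)}{320098} = \frac{3 + 1440}{2 + 2 \cdot 518400 + 2160} \cdot \frac{1}{320098} = \frac{1}{2 + 1036800 + 2160} \cdot 1443 \cdot \frac{1}{320098} = \frac{1}{1038962} \cdot 1443 \cdot \frac{1}{320098} = \frac{1443}{1038962} \cdot \frac{1}{320098} = \frac{1443}{332569658276}$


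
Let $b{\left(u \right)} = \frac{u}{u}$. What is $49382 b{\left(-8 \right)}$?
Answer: $49382$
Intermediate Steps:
$b{\left(u \right)} = 1$
$49382 b{\left(-8 \right)} = 49382 \cdot 1 = 49382$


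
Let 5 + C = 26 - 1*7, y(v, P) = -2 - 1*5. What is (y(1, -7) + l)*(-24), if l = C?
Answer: -168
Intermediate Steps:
y(v, P) = -7 (y(v, P) = -2 - 5 = -7)
C = 14 (C = -5 + (26 - 1*7) = -5 + (26 - 7) = -5 + 19 = 14)
l = 14
(y(1, -7) + l)*(-24) = (-7 + 14)*(-24) = 7*(-24) = -168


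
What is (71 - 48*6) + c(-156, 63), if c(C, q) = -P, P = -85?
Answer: -132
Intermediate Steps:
c(C, q) = 85 (c(C, q) = -1*(-85) = 85)
(71 - 48*6) + c(-156, 63) = (71 - 48*6) + 85 = (71 - 288) + 85 = -217 + 85 = -132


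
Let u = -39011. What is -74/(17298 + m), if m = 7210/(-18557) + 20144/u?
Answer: -3826471957/894416882952 ≈ -0.0042782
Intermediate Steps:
m = -93583074/103418161 (m = 7210/(-18557) + 20144/(-39011) = 7210*(-1/18557) + 20144*(-1/39011) = -1030/2651 - 20144/39011 = -93583074/103418161 ≈ -0.90490)
-74/(17298 + m) = -74/(17298 - 93583074/103418161) = -74/1788833765904/103418161 = -74*103418161/1788833765904 = -3826471957/894416882952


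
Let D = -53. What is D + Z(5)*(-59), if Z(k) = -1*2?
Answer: 65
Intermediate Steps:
Z(k) = -2
D + Z(5)*(-59) = -53 - 2*(-59) = -53 + 118 = 65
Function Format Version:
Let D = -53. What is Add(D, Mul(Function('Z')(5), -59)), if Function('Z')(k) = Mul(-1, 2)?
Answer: 65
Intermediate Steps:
Function('Z')(k) = -2
Add(D, Mul(Function('Z')(5), -59)) = Add(-53, Mul(-2, -59)) = Add(-53, 118) = 65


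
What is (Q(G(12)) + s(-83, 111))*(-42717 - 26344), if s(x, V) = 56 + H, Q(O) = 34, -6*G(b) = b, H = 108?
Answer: -13674078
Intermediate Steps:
G(b) = -b/6
s(x, V) = 164 (s(x, V) = 56 + 108 = 164)
(Q(G(12)) + s(-83, 111))*(-42717 - 26344) = (34 + 164)*(-42717 - 26344) = 198*(-69061) = -13674078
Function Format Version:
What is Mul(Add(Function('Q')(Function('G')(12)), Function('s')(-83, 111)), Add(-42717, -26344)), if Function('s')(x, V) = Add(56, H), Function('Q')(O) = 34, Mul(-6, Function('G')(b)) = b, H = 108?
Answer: -13674078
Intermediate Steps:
Function('G')(b) = Mul(Rational(-1, 6), b)
Function('s')(x, V) = 164 (Function('s')(x, V) = Add(56, 108) = 164)
Mul(Add(Function('Q')(Function('G')(12)), Function('s')(-83, 111)), Add(-42717, -26344)) = Mul(Add(34, 164), Add(-42717, -26344)) = Mul(198, -69061) = -13674078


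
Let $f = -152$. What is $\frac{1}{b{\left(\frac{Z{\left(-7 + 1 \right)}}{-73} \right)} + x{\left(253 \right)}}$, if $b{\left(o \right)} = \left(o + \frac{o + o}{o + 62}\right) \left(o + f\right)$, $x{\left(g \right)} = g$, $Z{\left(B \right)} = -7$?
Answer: $\frac{24156357}{5748360304} \approx 0.0042023$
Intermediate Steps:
$b{\left(o \right)} = \left(-152 + o\right) \left(o + \frac{2 o}{62 + o}\right)$ ($b{\left(o \right)} = \left(o + \frac{o + o}{o + 62}\right) \left(o - 152\right) = \left(o + \frac{2 o}{62 + o}\right) \left(-152 + o\right) = \left(-152 + o\right) \left(o + \frac{2 o}{62 + o}\right)$)
$\frac{1}{b{\left(\frac{Z{\left(-7 + 1 \right)}}{-73} \right)} + x{\left(253 \right)}} = \frac{1}{\frac{- \frac{7}{-73} \left(-9728 + \left(- \frac{7}{-73}\right)^{2} - 88 \left(- \frac{7}{-73}\right)\right)}{62 - \frac{7}{-73}} + 253} = \frac{1}{\frac{\left(-7\right) \left(- \frac{1}{73}\right) \left(-9728 + \left(\left(-7\right) \left(- \frac{1}{73}\right)\right)^{2} - 88 \left(\left(-7\right) \left(- \frac{1}{73}\right)\right)\right)}{62 - - \frac{7}{73}} + 253} = \frac{1}{\frac{7 \left(-9728 + \left(\frac{7}{73}\right)^{2} - \frac{616}{73}\right)}{73 \left(62 + \frac{7}{73}\right)} + 253} = \frac{1}{\frac{7 \left(-9728 + \frac{49}{5329} - \frac{616}{73}\right)}{73 \cdot \frac{4533}{73}} + 253} = \frac{1}{\frac{7}{73} \cdot \frac{73}{4533} \left(- \frac{51885431}{5329}\right) + 253} = \frac{1}{- \frac{363198017}{24156357} + 253} = \frac{1}{\frac{5748360304}{24156357}} = \frac{24156357}{5748360304}$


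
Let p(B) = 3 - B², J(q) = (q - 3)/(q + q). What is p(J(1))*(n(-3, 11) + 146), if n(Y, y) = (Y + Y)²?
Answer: 364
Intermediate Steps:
n(Y, y) = 4*Y² (n(Y, y) = (2*Y)² = 4*Y²)
J(q) = (-3 + q)/(2*q) (J(q) = (-3 + q)/((2*q)) = (-3 + q)*(1/(2*q)) = (-3 + q)/(2*q))
p(J(1))*(n(-3, 11) + 146) = (3 - ((½)*(-3 + 1)/1)²)*(4*(-3)² + 146) = (3 - ((½)*1*(-2))²)*(4*9 + 146) = (3 - 1*(-1)²)*(36 + 146) = (3 - 1*1)*182 = (3 - 1)*182 = 2*182 = 364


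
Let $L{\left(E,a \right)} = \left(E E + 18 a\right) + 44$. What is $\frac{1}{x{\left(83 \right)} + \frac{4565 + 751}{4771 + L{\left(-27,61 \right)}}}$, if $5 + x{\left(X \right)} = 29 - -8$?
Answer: $\frac{1107}{36310} \approx 0.030487$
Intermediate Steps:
$x{\left(X \right)} = 32$ ($x{\left(X \right)} = -5 + \left(29 - -8\right) = -5 + \left(29 + 8\right) = -5 + 37 = 32$)
$L{\left(E,a \right)} = 44 + E^{2} + 18 a$ ($L{\left(E,a \right)} = \left(E^{2} + 18 a\right) + 44 = 44 + E^{2} + 18 a$)
$\frac{1}{x{\left(83 \right)} + \frac{4565 + 751}{4771 + L{\left(-27,61 \right)}}} = \frac{1}{32 + \frac{4565 + 751}{4771 + \left(44 + \left(-27\right)^{2} + 18 \cdot 61\right)}} = \frac{1}{32 + \frac{5316}{4771 + \left(44 + 729 + 1098\right)}} = \frac{1}{32 + \frac{5316}{4771 + 1871}} = \frac{1}{32 + \frac{5316}{6642}} = \frac{1}{32 + 5316 \cdot \frac{1}{6642}} = \frac{1}{32 + \frac{886}{1107}} = \frac{1}{\frac{36310}{1107}} = \frac{1107}{36310}$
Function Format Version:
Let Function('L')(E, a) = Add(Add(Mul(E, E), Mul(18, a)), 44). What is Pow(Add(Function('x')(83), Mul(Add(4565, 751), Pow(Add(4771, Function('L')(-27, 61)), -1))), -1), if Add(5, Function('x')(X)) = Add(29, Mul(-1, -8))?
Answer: Rational(1107, 36310) ≈ 0.030487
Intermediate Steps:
Function('x')(X) = 32 (Function('x')(X) = Add(-5, Add(29, Mul(-1, -8))) = Add(-5, Add(29, 8)) = Add(-5, 37) = 32)
Function('L')(E, a) = Add(44, Pow(E, 2), Mul(18, a)) (Function('L')(E, a) = Add(Add(Pow(E, 2), Mul(18, a)), 44) = Add(44, Pow(E, 2), Mul(18, a)))
Pow(Add(Function('x')(83), Mul(Add(4565, 751), Pow(Add(4771, Function('L')(-27, 61)), -1))), -1) = Pow(Add(32, Mul(Add(4565, 751), Pow(Add(4771, Add(44, Pow(-27, 2), Mul(18, 61))), -1))), -1) = Pow(Add(32, Mul(5316, Pow(Add(4771, Add(44, 729, 1098)), -1))), -1) = Pow(Add(32, Mul(5316, Pow(Add(4771, 1871), -1))), -1) = Pow(Add(32, Mul(5316, Pow(6642, -1))), -1) = Pow(Add(32, Mul(5316, Rational(1, 6642))), -1) = Pow(Add(32, Rational(886, 1107)), -1) = Pow(Rational(36310, 1107), -1) = Rational(1107, 36310)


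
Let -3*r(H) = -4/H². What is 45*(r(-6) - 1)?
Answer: -130/3 ≈ -43.333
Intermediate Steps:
r(H) = 4/(3*H²) (r(H) = -(-4)/(3*(H*H)) = -(-4)/(3*(H²)) = -(-4)/(3*H²) = 4/(3*H²))
45*(r(-6) - 1) = 45*((4/3)/(-6)² - 1) = 45*((4/3)*(1/36) - 1) = 45*(1/27 - 1) = 45*(-26/27) = -130/3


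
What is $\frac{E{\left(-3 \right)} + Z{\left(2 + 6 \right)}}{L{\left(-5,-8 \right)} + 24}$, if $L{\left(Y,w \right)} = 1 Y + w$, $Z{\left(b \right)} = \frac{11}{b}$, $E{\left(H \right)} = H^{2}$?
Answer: $\frac{83}{88} \approx 0.94318$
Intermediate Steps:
$L{\left(Y,w \right)} = Y + w$
$\frac{E{\left(-3 \right)} + Z{\left(2 + 6 \right)}}{L{\left(-5,-8 \right)} + 24} = \frac{\left(-3\right)^{2} + \frac{11}{2 + 6}}{\left(-5 - 8\right) + 24} = \frac{9 + \frac{11}{8}}{-13 + 24} = \frac{9 + 11 \cdot \frac{1}{8}}{11} = \frac{9 + \frac{11}{8}}{11} = \frac{1}{11} \cdot \frac{83}{8} = \frac{83}{88}$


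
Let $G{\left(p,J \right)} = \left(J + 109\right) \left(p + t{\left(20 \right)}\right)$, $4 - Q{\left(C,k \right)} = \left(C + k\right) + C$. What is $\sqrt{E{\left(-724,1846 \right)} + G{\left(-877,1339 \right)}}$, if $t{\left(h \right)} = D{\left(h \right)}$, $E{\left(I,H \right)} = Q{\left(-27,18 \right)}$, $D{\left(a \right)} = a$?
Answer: $8 i \sqrt{19389} \approx 1114.0 i$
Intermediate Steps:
$Q{\left(C,k \right)} = 4 - k - 2 C$ ($Q{\left(C,k \right)} = 4 - \left(\left(C + k\right) + C\right) = 4 - \left(k + 2 C\right) = 4 - k - 2 C$)
$E{\left(I,H \right)} = 40$ ($E{\left(I,H \right)} = 4 - 18 - -54 = 4 - 18 + 54 = 40$)
$t{\left(h \right)} = h$
$G{\left(p,J \right)} = \left(20 + p\right) \left(109 + J\right)$ ($G{\left(p,J \right)} = \left(J + 109\right) \left(p + 20\right) = \left(109 + J\right) \left(20 + p\right) = \left(20 + p\right) \left(109 + J\right)$)
$\sqrt{E{\left(-724,1846 \right)} + G{\left(-877,1339 \right)}} = \sqrt{40 + \left(2180 + 20 \cdot 1339 + 109 \left(-877\right) + 1339 \left(-877\right)\right)} = \sqrt{40 + \left(2180 + 26780 - 95593 - 1174303\right)} = \sqrt{40 - 1240936} = \sqrt{-1240896} = 8 i \sqrt{19389}$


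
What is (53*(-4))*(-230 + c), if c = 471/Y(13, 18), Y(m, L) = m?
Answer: 534028/13 ≈ 41079.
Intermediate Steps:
c = 471/13 ≈ 36.231
(53*(-4))*(-230 + c) = (53*(-4))*(-230 + 471/13) = -212*(-2519/13) = 534028/13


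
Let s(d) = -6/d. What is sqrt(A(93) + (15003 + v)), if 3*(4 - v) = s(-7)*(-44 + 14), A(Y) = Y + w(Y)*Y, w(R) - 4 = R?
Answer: sqrt(1182349)/7 ≈ 155.34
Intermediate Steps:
w(R) = 4 + R
A(Y) = Y + Y*(4 + Y) (A(Y) = Y + (4 + Y)*Y = Y + Y*(4 + Y))
v = 88/7 (v = 4 - (-6/(-7))*(-44 + 14)/3 = 4 - (-6*(-1/7))*(-30)/3 = 4 - 2*(-30)/7 = 4 - 1/3*(-180/7) = 4 + 60/7 = 88/7 ≈ 12.571)
sqrt(A(93) + (15003 + v)) = sqrt(93*(5 + 93) + (15003 + 88/7)) = sqrt(93*98 + 105109/7) = sqrt(9114 + 105109/7) = sqrt(168907/7) = sqrt(1182349)/7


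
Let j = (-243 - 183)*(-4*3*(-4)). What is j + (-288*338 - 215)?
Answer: -118007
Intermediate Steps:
j = -20448 (j = -(-5112)*(-4) = -426*48 = -20448)
j + (-288*338 - 215) = -20448 + (-288*338 - 215) = -20448 + (-97344 - 215) = -20448 - 97559 = -118007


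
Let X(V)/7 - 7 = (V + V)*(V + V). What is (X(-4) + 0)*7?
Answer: 3479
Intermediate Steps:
X(V) = 49 + 28*V² (X(V) = 49 + 7*((V + V)*(V + V)) = 49 + 7*((2*V)*(2*V)) = 49 + 7*(4*V²) = 49 + 28*V²)
(X(-4) + 0)*7 = ((49 + 28*(-4)²) + 0)*7 = ((49 + 28*16) + 0)*7 = ((49 + 448) + 0)*7 = (497 + 0)*7 = 497*7 = 3479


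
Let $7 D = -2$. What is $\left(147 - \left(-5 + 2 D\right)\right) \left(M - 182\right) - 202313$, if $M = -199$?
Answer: $- \frac{1823099}{7} \approx -2.6044 \cdot 10^{5}$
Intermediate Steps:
$D = - \frac{2}{7}$ ($D = \frac{1}{7} \left(-2\right) = - \frac{2}{7} \approx -0.28571$)
$\left(147 - \left(-5 + 2 D\right)\right) \left(M - 182\right) - 202313 = \left(147 + \left(\left(-2\right) \left(- \frac{2}{7}\right) + 5\right)\right) \left(-199 - 182\right) - 202313 = \left(147 + \left(\frac{4}{7} + 5\right)\right) \left(-381\right) - 202313 = \left(147 + \frac{39}{7}\right) \left(-381\right) - 202313 = \frac{1068}{7} \left(-381\right) - 202313 = - \frac{406908}{7} - 202313 = - \frac{1823099}{7}$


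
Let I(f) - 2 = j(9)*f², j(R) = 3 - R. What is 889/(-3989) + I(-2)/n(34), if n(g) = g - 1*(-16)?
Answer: -66104/99725 ≈ -0.66286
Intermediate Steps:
I(f) = 2 - 6*f² (I(f) = 2 + (3 - 1*9)*f² = 2 + (3 - 9)*f² = 2 - 6*f²)
n(g) = 16 + g (n(g) = g + 16 = 16 + g)
889/(-3989) + I(-2)/n(34) = 889/(-3989) + (2 - 6*(-2)²)/(16 + 34) = 889*(-1/3989) + (2 - 6*4)/50 = -889/3989 + (2 - 24)*(1/50) = -889/3989 - 22*1/50 = -889/3989 - 11/25 = -66104/99725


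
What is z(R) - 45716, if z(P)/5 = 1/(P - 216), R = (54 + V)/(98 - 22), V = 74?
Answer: -186155647/4072 ≈ -45716.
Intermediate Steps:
R = 32/19 (R = (54 + 74)/(98 - 22) = 128/76 = 128*(1/76) = 32/19 ≈ 1.6842)
z(P) = 5/(-216 + P) (z(P) = 5/(P - 216) = 5/(-216 + P))
z(R) - 45716 = 5/(-216 + 32/19) - 45716 = 5/(-4072/19) - 45716 = 5*(-19/4072) - 45716 = -95/4072 - 45716 = -186155647/4072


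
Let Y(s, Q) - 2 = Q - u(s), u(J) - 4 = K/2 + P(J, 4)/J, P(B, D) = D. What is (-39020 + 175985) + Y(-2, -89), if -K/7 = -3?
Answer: 273731/2 ≈ 1.3687e+5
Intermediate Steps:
K = 21 (K = -7*(-3) = 21)
u(J) = 29/2 + 4/J (u(J) = 4 + (21/2 + 4/J) = 29/2 + 4/J)
Y(s, Q) = -25/2 + Q - 4/s (Y(s, Q) = 2 + (Q - (29/2 + 4/s)) = 2 + (Q + (-29/2 - 4/s)) = 2 + (-29/2 + Q - 4/s) = -25/2 + Q - 4/s)
(-39020 + 175985) + Y(-2, -89) = (-39020 + 175985) + (-25/2 - 89 - 4/(-2)) = 136965 + (-25/2 - 89 - 4*(-½)) = 136965 + (-25/2 - 89 + 2) = 136965 - 199/2 = 273731/2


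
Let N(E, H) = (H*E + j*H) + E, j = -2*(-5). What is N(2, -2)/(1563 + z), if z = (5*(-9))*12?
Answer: -2/93 ≈ -0.021505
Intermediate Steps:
j = 10
N(E, H) = E + 10*H + E*H (N(E, H) = (H*E + 10*H) + E = (E*H + 10*H) + E = (10*H + E*H) + E = E + 10*H + E*H)
z = -540 (z = -45*12 = -540)
N(2, -2)/(1563 + z) = (2 + 10*(-2) + 2*(-2))/(1563 - 540) = (2 - 20 - 4)/1023 = (1/1023)*(-22) = -2/93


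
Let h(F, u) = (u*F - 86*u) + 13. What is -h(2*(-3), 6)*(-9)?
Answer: -4851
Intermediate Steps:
h(F, u) = 13 - 86*u + F*u (h(F, u) = (F*u - 86*u) + 13 = (-86*u + F*u) + 13 = 13 - 86*u + F*u)
-h(2*(-3), 6)*(-9) = -(13 - 86*6 + (2*(-3))*6)*(-9) = -(13 - 516 - 6*6)*(-9) = -(13 - 516 - 36)*(-9) = -(-539)*(-9) = -1*4851 = -4851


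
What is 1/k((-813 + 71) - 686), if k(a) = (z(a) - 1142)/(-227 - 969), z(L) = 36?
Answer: 598/553 ≈ 1.0814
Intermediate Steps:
k(a) = 553/598 (k(a) = (36 - 1142)/(-227 - 969) = -1106/(-1196) = -1106*(-1/1196) = 553/598)
1/k((-813 + 71) - 686) = 1/(553/598) = 598/553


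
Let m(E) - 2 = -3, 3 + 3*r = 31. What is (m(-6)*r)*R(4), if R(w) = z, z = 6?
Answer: -56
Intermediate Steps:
r = 28/3 (r = -1 + (⅓)*31 = -1 + 31/3 = 28/3 ≈ 9.3333)
m(E) = -1 (m(E) = 2 - 3 = -1)
R(w) = 6
(m(-6)*r)*R(4) = -1*28/3*6 = -28/3*6 = -56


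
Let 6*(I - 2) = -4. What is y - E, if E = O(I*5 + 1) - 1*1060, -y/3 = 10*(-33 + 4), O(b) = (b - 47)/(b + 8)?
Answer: 90828/47 ≈ 1932.5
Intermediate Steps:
I = 4/3 (I = 2 + (⅙)*(-4) = 2 - ⅔ = 4/3 ≈ 1.3333)
O(b) = (-47 + b)/(8 + b)
y = 870 (y = -30*(-33 + 4) = -30*(-29) = -3*(-290) = 870)
E = -49938/47 (E = (-47 + ((4/3)*5 + 1))/(8 + ((4/3)*5 + 1)) - 1*1060 = (-47 + (20/3 + 1))/(8 + (20/3 + 1)) - 1060 = (-47 + 23/3)/(8 + 23/3) - 1060 = -118/3/(47/3) - 1060 = (3/47)*(-118/3) - 1060 = -118/47 - 1060 = -49938/47 ≈ -1062.5)
y - E = 870 - 1*(-49938/47) = 870 + 49938/47 = 90828/47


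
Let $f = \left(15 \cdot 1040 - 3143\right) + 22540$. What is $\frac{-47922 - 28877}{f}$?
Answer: $- \frac{76799}{34997} \approx -2.1944$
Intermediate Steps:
$f = 34997$ ($f = \left(15600 - 3143\right) + 22540 = 12457 + 22540 = 34997$)
$\frac{-47922 - 28877}{f} = \frac{-47922 - 28877}{34997} = \left(-47922 - 28877\right) \frac{1}{34997} = \left(-76799\right) \frac{1}{34997} = - \frac{76799}{34997}$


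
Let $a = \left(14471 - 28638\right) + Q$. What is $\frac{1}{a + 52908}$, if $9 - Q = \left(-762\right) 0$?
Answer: $\frac{1}{38750} \approx 2.5806 \cdot 10^{-5}$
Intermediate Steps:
$Q = 9$ ($Q = 9 - \left(-762\right) 0 = 9 - 0 = 9 + 0 = 9$)
$a = -14158$ ($a = \left(14471 - 28638\right) + 9 = -14167 + 9 = -14158$)
$\frac{1}{a + 52908} = \frac{1}{-14158 + 52908} = \frac{1}{38750}$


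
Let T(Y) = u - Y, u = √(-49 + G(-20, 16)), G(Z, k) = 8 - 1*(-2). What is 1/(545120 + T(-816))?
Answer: 545936/298046116135 - I*√39/298046116135 ≈ 1.8317e-6 - 2.0953e-11*I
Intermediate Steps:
G(Z, k) = 10 (G(Z, k) = 8 + 2 = 10)
u = I*√39 (u = √(-49 + 10) = √(-39) = I*√39 ≈ 6.245*I)
T(Y) = -Y + I*√39 (T(Y) = I*√39 - Y = -Y + I*√39)
1/(545120 + T(-816)) = 1/(545120 + (-1*(-816) + I*√39)) = 1/(545120 + (816 + I*√39)) = 1/(545936 + I*√39)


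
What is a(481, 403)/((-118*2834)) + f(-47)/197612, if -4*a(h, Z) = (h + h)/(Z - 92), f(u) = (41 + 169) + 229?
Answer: 1757863909/790464204184 ≈ 0.0022238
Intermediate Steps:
f(u) = 439 (f(u) = 210 + 229 = 439)
a(h, Z) = -h/(2*(-92 + Z)) (a(h, Z) = -(h + h)/(4*(Z - 92)) = -2*h/(4*(-92 + Z)) = -h/(2*(-92 + Z)))
a(481, 403)/((-118*2834)) + f(-47)/197612 = (-1*481/(-184 + 2*403))/((-118*2834)) + 439/197612 = -1*481/(-184 + 806)/(-334412) + 439*(1/197612) = -1*481/622*(-1/334412) + 439/197612 = -1*481*1/622*(-1/334412) + 439/197612 = -481/622*(-1/334412) + 439/197612 = 37/16000328 + 439/197612 = 1757863909/790464204184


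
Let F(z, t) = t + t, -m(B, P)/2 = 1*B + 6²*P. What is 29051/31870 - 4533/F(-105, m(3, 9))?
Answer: 30410903/6947660 ≈ 4.3771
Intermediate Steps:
m(B, P) = -72*P - 2*B (m(B, P) = -2*(1*B + 6²*P) = -2*(B + 36*P) = -72*P - 2*B)
F(z, t) = 2*t
29051/31870 - 4533/F(-105, m(3, 9)) = 29051/31870 - 4533*1/(2*(-72*9 - 2*3)) = 29051*(1/31870) - 4533*1/(2*(-648 - 6)) = 29051/31870 - 4533/(2*(-654)) = 29051/31870 - 4533/(-1308) = 29051/31870 - 4533*(-1/1308) = 29051/31870 + 1511/436 = 30410903/6947660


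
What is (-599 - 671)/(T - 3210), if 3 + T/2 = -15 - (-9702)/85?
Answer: 53975/128253 ≈ 0.42085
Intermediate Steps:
T = 16344/85 (T = -6 + 2*(-15 - (-9702)/85) = -6 + 2*(-15 - 98*(-99/85)) = -6 + 2*(-15 + 9702/85) = -6 + 2*(8427/85) = -6 + 16854/85 = 16344/85 ≈ 192.28)
(-599 - 671)/(T - 3210) = (-599 - 671)/(16344/85 - 3210) = -1270/(-256506/85) = -1270*(-85/256506) = 53975/128253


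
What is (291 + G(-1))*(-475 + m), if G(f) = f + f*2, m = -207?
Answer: -196416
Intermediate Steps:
G(f) = 3*f (G(f) = f + 2*f = 3*f)
(291 + G(-1))*(-475 + m) = (291 + 3*(-1))*(-475 - 207) = (291 - 3)*(-682) = 288*(-682) = -196416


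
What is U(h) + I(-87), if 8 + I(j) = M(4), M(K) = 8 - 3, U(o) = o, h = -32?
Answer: -35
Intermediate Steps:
M(K) = 5
I(j) = -3 (I(j) = -8 + 5 = -3)
U(h) + I(-87) = -32 - 3 = -35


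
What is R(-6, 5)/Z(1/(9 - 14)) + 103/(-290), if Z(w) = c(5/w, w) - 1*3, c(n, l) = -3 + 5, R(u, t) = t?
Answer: -1553/290 ≈ -5.3552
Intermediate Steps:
c(n, l) = 2
Z(w) = -1 (Z(w) = 2 - 1*3 = 2 - 3 = -1)
R(-6, 5)/Z(1/(9 - 14)) + 103/(-290) = 5/(-1) + 103/(-290) = 5*(-1) + 103*(-1/290) = -5 - 103/290 = -1553/290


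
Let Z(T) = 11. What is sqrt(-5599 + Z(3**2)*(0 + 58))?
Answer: 11*I*sqrt(41) ≈ 70.434*I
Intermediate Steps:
sqrt(-5599 + Z(3**2)*(0 + 58)) = sqrt(-5599 + 11*(0 + 58)) = sqrt(-5599 + 11*58) = sqrt(-5599 + 638) = sqrt(-4961) = 11*I*sqrt(41)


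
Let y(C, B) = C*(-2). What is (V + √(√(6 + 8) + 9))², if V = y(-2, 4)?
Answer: (4 + √(9 + √14))² ≈ 57.298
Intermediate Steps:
y(C, B) = -2*C
V = 4 (V = -2*(-2) = 4)
(V + √(√(6 + 8) + 9))² = (4 + √(√(6 + 8) + 9))² = (4 + √(√14 + 9))² = (4 + √(9 + √14))²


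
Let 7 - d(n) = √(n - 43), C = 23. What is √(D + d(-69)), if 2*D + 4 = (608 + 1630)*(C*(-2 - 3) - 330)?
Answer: √(-497950 - 4*I*√7) ≈ 0.008 - 705.66*I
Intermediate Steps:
d(n) = 7 - √(-43 + n) (d(n) = 7 - √(n - 43) = 7 - √(-43 + n))
D = -497957 (D = -2 + ((608 + 1630)*(23*(-2 - 3) - 330))/2 = -2 + (2238*(23*(-5) - 330))/2 = -2 + (2238*(-115 - 330))/2 = -2 + (2238*(-445))/2 = -2 + (½)*(-995910) = -2 - 497955 = -497957)
√(D + d(-69)) = √(-497957 + (7 - √(-43 - 69))) = √(-497957 + (7 - √(-112))) = √(-497957 + (7 - 4*I*√7)) = √(-497950 - 4*I*√7)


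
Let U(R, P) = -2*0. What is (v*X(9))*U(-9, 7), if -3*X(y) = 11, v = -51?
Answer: 0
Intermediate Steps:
U(R, P) = 0
X(y) = -11/3 (X(y) = -1/3*11 = -11/3)
(v*X(9))*U(-9, 7) = -51*(-11/3)*0 = 187*0 = 0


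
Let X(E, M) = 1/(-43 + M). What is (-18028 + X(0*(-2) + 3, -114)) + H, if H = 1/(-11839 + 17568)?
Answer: -16215344256/899453 ≈ -18028.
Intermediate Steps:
H = 1/5729 ≈ 0.00017455
(-18028 + X(0*(-2) + 3, -114)) + H = (-18028 + 1/(-43 - 114)) + 1/5729 = (-18028 + 1/(-157)) + 1/5729 = (-18028 - 1/157) + 1/5729 = -2830397/157 + 1/5729 = -16215344256/899453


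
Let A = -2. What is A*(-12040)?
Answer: 24080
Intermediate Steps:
A*(-12040) = -2*(-12040) = 24080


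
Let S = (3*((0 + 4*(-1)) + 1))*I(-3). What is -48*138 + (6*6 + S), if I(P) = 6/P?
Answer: -6570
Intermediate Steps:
S = 18 (S = (3*((0 + 4*(-1)) + 1))*(6/(-3)) = (3*((0 - 4) + 1))*(6*(-⅓)) = (3*(-4 + 1))*(-2) = (3*(-3))*(-2) = -9*(-2) = 18)
-48*138 + (6*6 + S) = -48*138 + (6*6 + 18) = -6624 + (36 + 18) = -6624 + 54 = -6570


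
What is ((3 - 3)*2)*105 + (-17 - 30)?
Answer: -47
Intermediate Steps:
((3 - 3)*2)*105 + (-17 - 30) = (0*2)*105 - 47 = 0*105 - 47 = 0 - 47 = -47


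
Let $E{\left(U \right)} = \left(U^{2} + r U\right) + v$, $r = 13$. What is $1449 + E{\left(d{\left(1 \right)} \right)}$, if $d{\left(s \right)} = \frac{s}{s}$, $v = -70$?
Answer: $1393$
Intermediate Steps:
$d{\left(s \right)} = 1$
$E{\left(U \right)} = -70 + U^{2} + 13 U$ ($E{\left(U \right)} = \left(U^{2} + 13 U\right) - 70 = -70 + U^{2} + 13 U$)
$1449 + E{\left(d{\left(1 \right)} \right)} = 1449 + \left(-70 + 1^{2} + 13 \cdot 1\right) = 1449 + \left(-70 + 1 + 13\right) = 1449 - 56 = 1393$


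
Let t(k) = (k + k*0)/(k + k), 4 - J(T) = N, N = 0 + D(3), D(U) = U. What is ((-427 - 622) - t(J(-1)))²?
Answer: 4405801/4 ≈ 1.1015e+6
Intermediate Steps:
N = 3 (N = 0 + 3 = 3)
J(T) = 1 (J(T) = 4 - 1*3 = 4 - 3 = 1)
t(k) = ½ (t(k) = (k + 0)/((2*k)) = k*(1/(2*k)) = ½)
((-427 - 622) - t(J(-1)))² = ((-427 - 622) - 1*½)² = (-1049 - ½)² = (-2099/2)² = 4405801/4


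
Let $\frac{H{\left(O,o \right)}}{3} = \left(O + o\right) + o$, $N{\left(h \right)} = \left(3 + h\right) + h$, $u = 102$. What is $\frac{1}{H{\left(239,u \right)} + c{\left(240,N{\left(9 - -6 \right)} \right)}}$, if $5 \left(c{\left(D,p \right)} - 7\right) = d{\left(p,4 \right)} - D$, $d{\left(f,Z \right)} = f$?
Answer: $\frac{5}{6473} \approx 0.00077244$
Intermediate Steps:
$N{\left(h \right)} = 3 + 2 h$
$H{\left(O,o \right)} = 3 O + 6 o$ ($H{\left(O,o \right)} = 3 \left(\left(O + o\right) + o\right) = 3 \left(O + 2 o\right) = 3 O + 6 o$)
$c{\left(D,p \right)} = 7 - \frac{D}{5} + \frac{p}{5}$ ($c{\left(D,p \right)} = 7 + \frac{p - D}{5} = 7 - \left(- \frac{p}{5} + \frac{D}{5}\right) = 7 - \frac{D}{5} + \frac{p}{5}$)
$\frac{1}{H{\left(239,u \right)} + c{\left(240,N{\left(9 - -6 \right)} \right)}} = \frac{1}{\left(3 \cdot 239 + 6 \cdot 102\right) + \left(7 - 48 + \frac{3 + 2 \left(9 - -6\right)}{5}\right)} = \frac{1}{\left(717 + 612\right) + \left(7 - 48 + \frac{3 + 2 \left(9 + 6\right)}{5}\right)} = \frac{1}{1329 + \left(7 - 48 + \frac{3 + 2 \cdot 15}{5}\right)} = \frac{1}{1329 + \left(7 - 48 + \frac{3 + 30}{5}\right)} = \frac{1}{1329 + \left(7 - 48 + \frac{1}{5} \cdot 33\right)} = \frac{1}{1329 + \left(7 - 48 + \frac{33}{5}\right)} = \frac{1}{1329 - \frac{172}{5}} = \frac{1}{\frac{6473}{5}} = \frac{5}{6473}$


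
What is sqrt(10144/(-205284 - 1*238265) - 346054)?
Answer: 3*I*sqrt(7564576195193190)/443549 ≈ 588.26*I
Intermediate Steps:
sqrt(10144/(-205284 - 1*238265) - 346054) = sqrt(10144/(-205284 - 238265) - 346054) = sqrt(10144/(-443549) - 346054) = sqrt(10144*(-1/443549) - 346054) = sqrt(-10144/443549 - 346054) = sqrt(-153491915790/443549) = 3*I*sqrt(7564576195193190)/443549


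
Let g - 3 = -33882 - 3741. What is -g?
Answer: 37620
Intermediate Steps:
g = -37620 (g = 3 + (-33882 - 3741) = 3 - 37623 = -37620)
-g = -1*(-37620) = 37620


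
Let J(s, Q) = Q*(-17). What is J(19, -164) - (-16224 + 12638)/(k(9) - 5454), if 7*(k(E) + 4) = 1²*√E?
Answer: 9680442/3473 ≈ 2787.3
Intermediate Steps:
J(s, Q) = -17*Q
k(E) = -4 + √E/7 (k(E) = -4 + (1²*√E)/7 = -4 + (1*√E)/7 = -4 + √E/7)
J(19, -164) - (-16224 + 12638)/(k(9) - 5454) = -17*(-164) - (-16224 + 12638)/((-4 + √9/7) - 5454) = 2788 - (-3586)/((-4 + (⅐)*3) - 5454) = 2788 - (-3586)/((-4 + 3/7) - 5454) = 2788 - (-3586)/(-25/7 - 5454) = 2788 - (-3586)/(-38203/7) = 2788 - (-3586)*(-7)/38203 = 2788 - 1*2282/3473 = 2788 - 2282/3473 = 9680442/3473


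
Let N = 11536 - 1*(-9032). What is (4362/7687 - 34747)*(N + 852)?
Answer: -5721192614340/7687 ≈ -7.4427e+8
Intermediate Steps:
N = 20568 (N = 11536 + 9032 = 20568)
(4362/7687 - 34747)*(N + 852) = (4362/7687 - 34747)*(20568 + 852) = (4362*(1/7687) - 34747)*21420 = (4362/7687 - 34747)*21420 = -267095827/7687*21420 = -5721192614340/7687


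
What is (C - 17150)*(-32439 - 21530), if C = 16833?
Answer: 17108173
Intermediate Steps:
(C - 17150)*(-32439 - 21530) = (16833 - 17150)*(-32439 - 21530) = -317*(-53969) = 17108173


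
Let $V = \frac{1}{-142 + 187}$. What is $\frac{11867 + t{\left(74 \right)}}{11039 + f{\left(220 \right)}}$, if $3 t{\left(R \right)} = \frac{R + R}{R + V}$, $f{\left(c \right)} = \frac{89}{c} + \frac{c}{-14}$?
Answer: $\frac{60878043380}{56548664873} \approx 1.0766$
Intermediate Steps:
$f{\left(c \right)} = \frac{89}{c} - \frac{c}{14}$ ($f{\left(c \right)} = \frac{89}{c} + c \left(- \frac{1}{14}\right) = \frac{89}{c} - \frac{c}{14}$)
$V = \frac{1}{45} \approx 0.022222$
$t{\left(R \right)} = \frac{2 R}{3 \left(\frac{1}{45} + R\right)}$ ($t{\left(R \right)} = \frac{\left(R + R\right) \frac{1}{R + \frac{1}{45}}}{3} = \frac{2 R \frac{1}{\frac{1}{45} + R}}{3} = \frac{2 R}{3 \left(\frac{1}{45} + R\right)}$)
$\frac{11867 + t{\left(74 \right)}}{11039 + f{\left(220 \right)}} = \frac{11867 + 30 \cdot 74 \frac{1}{1 + 45 \cdot 74}}{11039 + \left(\frac{89}{220} - \frac{110}{7}\right)} = \frac{11867 + 30 \cdot 74 \frac{1}{1 + 3330}}{11039 + \left(89 \cdot \frac{1}{220} - \frac{110}{7}\right)} = \frac{11867 + 30 \cdot 74 \cdot \frac{1}{3331}}{11039 + \left(\frac{89}{220} - \frac{110}{7}\right)} = \frac{11867 + 30 \cdot 74 \cdot \frac{1}{3331}}{11039 - \frac{23577}{1540}} = \frac{11867 + \frac{2220}{3331}}{\frac{16976483}{1540}} = \frac{39531197}{3331} \cdot \frac{1540}{16976483} = \frac{60878043380}{56548664873}$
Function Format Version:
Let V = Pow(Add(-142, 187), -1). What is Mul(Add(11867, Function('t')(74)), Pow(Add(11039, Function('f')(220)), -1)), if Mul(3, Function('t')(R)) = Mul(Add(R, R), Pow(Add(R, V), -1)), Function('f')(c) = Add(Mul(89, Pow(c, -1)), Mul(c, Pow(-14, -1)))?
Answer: Rational(60878043380, 56548664873) ≈ 1.0766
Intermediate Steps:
Function('f')(c) = Add(Mul(89, Pow(c, -1)), Mul(Rational(-1, 14), c)) (Function('f')(c) = Add(Mul(89, Pow(c, -1)), Mul(c, Rational(-1, 14))) = Add(Mul(89, Pow(c, -1)), Mul(Rational(-1, 14), c)))
V = Rational(1, 45) (V = Pow(45, -1) = Rational(1, 45) ≈ 0.022222)
Function('t')(R) = Mul(Rational(2, 3), R, Pow(Add(Rational(1, 45), R), -1)) (Function('t')(R) = Mul(Rational(1, 3), Mul(Add(R, R), Pow(Add(R, Rational(1, 45)), -1))) = Mul(Rational(1, 3), Mul(Mul(2, R), Pow(Add(Rational(1, 45), R), -1))) = Mul(Rational(1, 3), Mul(2, R, Pow(Add(Rational(1, 45), R), -1))) = Mul(Rational(2, 3), R, Pow(Add(Rational(1, 45), R), -1)))
Mul(Add(11867, Function('t')(74)), Pow(Add(11039, Function('f')(220)), -1)) = Mul(Add(11867, Mul(30, 74, Pow(Add(1, Mul(45, 74)), -1))), Pow(Add(11039, Add(Mul(89, Pow(220, -1)), Mul(Rational(-1, 14), 220))), -1)) = Mul(Add(11867, Mul(30, 74, Pow(Add(1, 3330), -1))), Pow(Add(11039, Add(Mul(89, Rational(1, 220)), Rational(-110, 7))), -1)) = Mul(Add(11867, Mul(30, 74, Pow(3331, -1))), Pow(Add(11039, Add(Rational(89, 220), Rational(-110, 7))), -1)) = Mul(Add(11867, Mul(30, 74, Rational(1, 3331))), Pow(Add(11039, Rational(-23577, 1540)), -1)) = Mul(Add(11867, Rational(2220, 3331)), Pow(Rational(16976483, 1540), -1)) = Mul(Rational(39531197, 3331), Rational(1540, 16976483)) = Rational(60878043380, 56548664873)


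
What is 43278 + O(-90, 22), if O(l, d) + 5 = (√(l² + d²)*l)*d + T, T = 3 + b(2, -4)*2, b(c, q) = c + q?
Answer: 43272 - 3960*√2146 ≈ -1.4017e+5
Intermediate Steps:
T = -1 (T = 3 + (2 - 4)*2 = 3 - 2*2 = 3 - 4 = -1)
O(l, d) = -6 + d*l*√(d² + l²) (O(l, d) = -5 + ((√(l² + d²)*l)*d - 1) = -5 + ((√(d² + l²)*l)*d - 1) = -5 + ((l*√(d² + l²))*d - 1) = -5 + (d*l*√(d² + l²) - 1) = -5 + (-1 + d*l*√(d² + l²)) = -6 + d*l*√(d² + l²))
43278 + O(-90, 22) = 43278 + (-6 + 22*(-90)*√(22² + (-90)²)) = 43278 + (-6 + 22*(-90)*√(484 + 8100)) = 43278 + (-6 + 22*(-90)*√8584) = 43278 + (-6 + 22*(-90)*(2*√2146)) = 43278 + (-6 - 3960*√2146) = 43272 - 3960*√2146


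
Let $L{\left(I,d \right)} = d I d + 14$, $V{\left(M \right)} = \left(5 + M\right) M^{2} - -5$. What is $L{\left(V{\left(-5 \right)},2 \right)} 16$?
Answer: $544$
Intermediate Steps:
$V{\left(M \right)} = 5 + M^{2} \left(5 + M\right)$ ($V{\left(M \right)} = M^{2} \left(5 + M\right) + 5 = 5 + M^{2} \left(5 + M\right)$)
$L{\left(I,d \right)} = 14 + I d^{2}$ ($L{\left(I,d \right)} = I d d + 14 = I d^{2} + 14 = 14 + I d^{2}$)
$L{\left(V{\left(-5 \right)},2 \right)} 16 = \left(14 + \left(5 + \left(-5\right)^{3} + 5 \left(-5\right)^{2}\right) 2^{2}\right) 16 = \left(14 + \left(5 - 125 + 5 \cdot 25\right) 4\right) 16 = \left(14 + \left(5 - 125 + 125\right) 4\right) 16 = \left(14 + 5 \cdot 4\right) 16 = \left(14 + 20\right) 16 = 34 \cdot 16 = 544$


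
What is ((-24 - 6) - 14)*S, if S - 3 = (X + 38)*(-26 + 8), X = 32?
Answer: 55308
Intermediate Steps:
S = -1257 (S = 3 + (32 + 38)*(-26 + 8) = 3 + 70*(-18) = 3 - 1260 = -1257)
((-24 - 6) - 14)*S = ((-24 - 6) - 14)*(-1257) = (-30 - 14)*(-1257) = -44*(-1257) = 55308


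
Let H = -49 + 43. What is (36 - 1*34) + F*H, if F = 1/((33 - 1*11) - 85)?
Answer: 44/21 ≈ 2.0952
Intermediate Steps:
H = -6
F = -1/63 (F = 1/((33 - 11) - 85) = 1/(22 - 85) = 1/(-63) = -1/63 ≈ -0.015873)
(36 - 1*34) + F*H = (36 - 1*34) - 1/63*(-6) = (36 - 34) + 2/21 = 2 + 2/21 = 44/21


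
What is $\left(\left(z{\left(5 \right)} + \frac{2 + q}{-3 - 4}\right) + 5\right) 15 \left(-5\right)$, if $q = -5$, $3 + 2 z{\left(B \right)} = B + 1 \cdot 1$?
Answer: $- \frac{7275}{14} \approx -519.64$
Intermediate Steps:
$z{\left(B \right)} = -1 + \frac{B}{2}$ ($z{\left(B \right)} = - \frac{3}{2} + \frac{B + 1 \cdot 1}{2} = - \frac{3}{2} + \frac{B + 1}{2} = - \frac{3}{2} + \frac{1 + B}{2} = - \frac{3}{2} + \left(\frac{1}{2} + \frac{B}{2}\right) = -1 + \frac{B}{2}$)
$\left(\left(z{\left(5 \right)} + \frac{2 + q}{-3 - 4}\right) + 5\right) 15 \left(-5\right) = \left(\left(\left(-1 + \frac{1}{2} \cdot 5\right) + \frac{2 - 5}{-3 - 4}\right) + 5\right) 15 \left(-5\right) = \left(\left(\left(-1 + \frac{5}{2}\right) - \frac{3}{-7}\right) + 5\right) 15 \left(-5\right) = \left(\left(\frac{3}{2} - - \frac{3}{7}\right) + 5\right) 15 \left(-5\right) = \left(\left(\frac{3}{2} + \frac{3}{7}\right) + 5\right) 15 \left(-5\right) = \left(\frac{27}{14} + 5\right) 15 \left(-5\right) = \frac{97}{14} \cdot 15 \left(-5\right) = \frac{1455}{14} \left(-5\right) = - \frac{7275}{14}$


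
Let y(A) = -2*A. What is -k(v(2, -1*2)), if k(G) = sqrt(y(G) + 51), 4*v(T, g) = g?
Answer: -2*sqrt(13) ≈ -7.2111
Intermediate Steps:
v(T, g) = g/4
k(G) = sqrt(51 - 2*G) (k(G) = sqrt(-2*G + 51) = sqrt(51 - 2*G))
-k(v(2, -1*2)) = -sqrt(51 - (-1*2)/2) = -sqrt(51 - (-2)/2) = -sqrt(51 - 2*(-1/2)) = -sqrt(51 + 1) = -sqrt(52) = -2*sqrt(13)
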